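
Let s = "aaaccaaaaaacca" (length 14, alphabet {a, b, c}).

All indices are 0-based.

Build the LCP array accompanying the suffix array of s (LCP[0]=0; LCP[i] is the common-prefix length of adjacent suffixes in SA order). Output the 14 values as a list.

rank→(start, suffix):
  0 → (13, 'a')
  1 → (5, 'aaaaaacca')
  2 → (6, 'aaaaacca')
  3 → (7, 'aaaacca')
  4 → (8, 'aaacca')
  5 → (0, 'aaaccaaaaaacca')
  6 → (9, 'aacca')
  7 → (1, 'aaccaaaaaacca')
  8 → (10, 'acca')
  9 → (2, 'accaaaaaacca')
  10 → (12, 'ca')
  11 → (4, 'caaaaaacca')
  12 → (11, 'cca')
  13 → (3, 'ccaaaaaacca')

SA = [13, 5, 6, 7, 8, 0, 9, 1, 10, 2, 12, 4, 11, 3]
rank  pair      lcp
   1  s[13:],s[5:]  1  'a'
   2  s[5:],s[6:]  5  'aaaaa'
   3  s[6:],s[7:]  4  'aaaa'
   4  s[7:],s[8:]  3  'aaa'
   5  s[8:],s[0:]  6  'aaacca'
   6  s[0:],s[9:]  2  'aa'
   7  s[9:],s[1:]  5  'aacca'
   8  s[1:],s[10:]  1  'a'
   9  s[10:],s[2:]  4  'acca'
  10  s[2:],s[12:]  0  ''
  11  s[12:],s[4:]  2  'ca'
  12  s[4:],s[11:]  1  'c'
  13  s[11:],s[3:]  3  'cca'

[0, 1, 5, 4, 3, 6, 2, 5, 1, 4, 0, 2, 1, 3]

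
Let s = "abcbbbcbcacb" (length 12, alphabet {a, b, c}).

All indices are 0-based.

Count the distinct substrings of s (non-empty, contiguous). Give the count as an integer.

63

sorted suffixes:
  #0 SA[0]=0  'abcbbbcbcacb'
  #1 SA[1]=9  'acb'
  #2 SA[2]=11  'b'
  #3 SA[3]=3  'bbbcbcacb'
  #4 SA[4]=4  'bbcbcacb'
  #5 SA[5]=7  'bcacb'
  #6 SA[6]=1  'bcbbbcbcacb'
  #7 SA[7]=5  'bcbcacb'
  #8 SA[8]=8  'cacb'
  #9 SA[9]=10  'cb'
  #10 SA[10]=2  'cbbbcbcacb'
  #11 SA[11]=6  'cbcacb'

SA = [0, 9, 11, 3, 4, 7, 1, 5, 8, 10, 2, 6]
i: (SA[i-1],SA[i]) lcp shared
  1: (0,9) 1 'a'
  2: (9,11) 0 ''
  3: (11,3) 1 'b'
  4: (3,4) 2 'bb'
  5: (4,7) 1 'b'
  6: (7,1) 2 'bc'
  7: (1,5) 3 'bcb'
  8: (5,8) 0 ''
  9: (8,10) 1 'c'
  10: (10,2) 2 'cb'
  11: (2,6) 2 'cb'

n(n+1)/2 = 12·13/2 = 78
Σ LCP = 0 + 1 + 0 + 1 + 2 + 1 + 2 + 3 + 0 + 1 + 2 + 2 = 15
distinct = 78 − 15 = 63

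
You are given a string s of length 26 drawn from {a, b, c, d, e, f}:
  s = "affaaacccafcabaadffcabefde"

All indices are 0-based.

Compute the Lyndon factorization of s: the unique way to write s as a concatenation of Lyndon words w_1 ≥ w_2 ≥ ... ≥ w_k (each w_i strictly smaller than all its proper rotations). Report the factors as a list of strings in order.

emit factor 1: 'aff' (i=0, period=3)
emit factor 2: 'aaacccafcabaadffcabefde' (i=3, period=23)

["aff", "aaacccafcabaadffcabefde"]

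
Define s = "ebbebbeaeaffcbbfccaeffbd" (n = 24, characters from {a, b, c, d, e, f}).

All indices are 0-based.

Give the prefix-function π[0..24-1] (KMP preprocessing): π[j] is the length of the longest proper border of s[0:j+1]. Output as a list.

π[0] = 0
j=1 s[j]='b': π[1]=0 (border '')
j=2 s[j]='b': π[2]=0 (border '')
j=3 s[j]='e': π[3]=1 (border 'e')
j=4 s[j]='b': π[4]=2 (border 'eb')
j=5 s[j]='b': π[5]=3 (border 'ebb')
j=6 s[j]='e': π[6]=4 (border 'ebbe')
j=7 s[j]='a': k: 4→1→0; π[7]=0 (border '')
j=8 s[j]='e': π[8]=1 (border 'e')
j=9 s[j]='a': k: 1→0; π[9]=0 (border '')
j=10 s[j]='f': π[10]=0 (border '')
j=11 s[j]='f': π[11]=0 (border '')
j=12 s[j]='c': π[12]=0 (border '')
j=13 s[j]='b': π[13]=0 (border '')
j=14 s[j]='b': π[14]=0 (border '')
j=15 s[j]='f': π[15]=0 (border '')
j=16 s[j]='c': π[16]=0 (border '')
j=17 s[j]='c': π[17]=0 (border '')
j=18 s[j]='a': π[18]=0 (border '')
j=19 s[j]='e': π[19]=1 (border 'e')
j=20 s[j]='f': k: 1→0; π[20]=0 (border '')
j=21 s[j]='f': π[21]=0 (border '')
j=22 s[j]='b': π[22]=0 (border '')
j=23 s[j]='d': π[23]=0 (border '')

[0, 0, 0, 1, 2, 3, 4, 0, 1, 0, 0, 0, 0, 0, 0, 0, 0, 0, 0, 1, 0, 0, 0, 0]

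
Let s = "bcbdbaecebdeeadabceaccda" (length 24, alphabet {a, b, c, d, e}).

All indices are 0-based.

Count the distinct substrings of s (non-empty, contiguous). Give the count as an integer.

276

sorted suffixes:
  #0 SA[0]=23  'a'
  #1 SA[1]=15  'abceaccda'
  #2 SA[2]=19  'accda'
  #3 SA[3]=13  'adabceaccda'
  #4 SA[4]=5  'aecebdeeadabceaccda'
  #5 SA[5]=4  'baecebdeeadabceaccda'
  #6 SA[6]=0  'bcbdbaecebdeeadabceaccda'
  #7 SA[7]=16  'bceaccda'
  #8 SA[8]=2  'bdbaecebdeeadabceaccda'
  #9 SA[9]=9  'bdeeadabceaccda'
  #10 SA[10]=1  'cbdbaecebdeeadabceaccda'
  #11 SA[11]=20  'ccda'
  #12 SA[12]=21  'cda'
  #13 SA[13]=17  'ceaccda'
  #14 SA[14]=7  'cebdeeadabceaccda'
  #15 SA[15]=22  'da'
  #16 SA[16]=14  'dabceaccda'
  #17 SA[17]=3  'dbaecebdeeadabceaccda'
  #18 SA[18]=10  'deeadabceaccda'
  #19 SA[19]=18  'eaccda'
  #20 SA[20]=12  'eadabceaccda'
  #21 SA[21]=8  'ebdeeadabceaccda'
  #22 SA[22]=6  'ecebdeeadabceaccda'
  #23 SA[23]=11  'eeadabceaccda'

SA = [23, 15, 19, 13, 5, 4, 0, 16, 2, 9, 1, 20, 21, 17, 7, 22, 14, 3, 10, 18, 12, 8, 6, 11]
rank  pair      lcp
   1  s[23:],s[15:]  1  'a'
   2  s[15:],s[19:]  1  'a'
   3  s[19:],s[13:]  1  'a'
   4  s[13:],s[5:]  1  'a'
   5  s[5:],s[4:]  0  ''
   6  s[4:],s[0:]  1  'b'
   7  s[0:],s[16:]  2  'bc'
   8  s[16:],s[2:]  1  'b'
   9  s[2:],s[9:]  2  'bd'
  10  s[9:],s[1:]  0  ''
  11  s[1:],s[20:]  1  'c'
  12  s[20:],s[21:]  1  'c'
  13  s[21:],s[17:]  1  'c'
  14  s[17:],s[7:]  2  'ce'
  15  s[7:],s[22:]  0  ''
  16  s[22:],s[14:]  2  'da'
  17  s[14:],s[3:]  1  'd'
  18  s[3:],s[10:]  1  'd'
  19  s[10:],s[18:]  0  ''
  20  s[18:],s[12:]  2  'ea'
  21  s[12:],s[8:]  1  'e'
  22  s[8:],s[6:]  1  'e'
  23  s[6:],s[11:]  1  'e'

n(n+1)/2 = 24·25/2 = 300
Σ LCP = 0 + 1 + 1 + 1 + 1 + 0 + 1 + 2 + 1 + 2 + 0 + 1 + 1 + 1 + 2 + 0 + 2 + 1 + 1 + 0 + 2 + 1 + 1 + 1 = 24
distinct = 300 − 24 = 276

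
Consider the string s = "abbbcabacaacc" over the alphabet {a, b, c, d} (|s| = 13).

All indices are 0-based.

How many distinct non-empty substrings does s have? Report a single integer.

sorted suffixes:
  #0 SA[0]=9  'aacc'
  #1 SA[1]=5  'abacaacc'
  #2 SA[2]=0  'abbbcabacaacc'
  #3 SA[3]=7  'acaacc'
  #4 SA[4]=10  'acc'
  #5 SA[5]=6  'bacaacc'
  #6 SA[6]=1  'bbbcabacaacc'
  #7 SA[7]=2  'bbcabacaacc'
  #8 SA[8]=3  'bcabacaacc'
  #9 SA[9]=12  'c'
  #10 SA[10]=8  'caacc'
  #11 SA[11]=4  'cabacaacc'
  #12 SA[12]=11  'cc'

SA = [9, 5, 0, 7, 10, 6, 1, 2, 3, 12, 8, 4, 11]
[i] adj suffixes → lcp
  [1] 9/5 → 1 ('a')
  [2] 5/0 → 2 ('ab')
  [3] 0/7 → 1 ('a')
  [4] 7/10 → 2 ('ac')
  [5] 10/6 → 0 ('')
  [6] 6/1 → 1 ('b')
  [7] 1/2 → 2 ('bb')
  [8] 2/3 → 1 ('b')
  [9] 3/12 → 0 ('')
  [10] 12/8 → 1 ('c')
  [11] 8/4 → 2 ('ca')
  [12] 4/11 → 1 ('c')

n(n+1)/2 = 13·14/2 = 91
Σ LCP = 0 + 1 + 2 + 1 + 2 + 0 + 1 + 2 + 1 + 0 + 1 + 2 + 1 = 14
distinct = 91 − 14 = 77

77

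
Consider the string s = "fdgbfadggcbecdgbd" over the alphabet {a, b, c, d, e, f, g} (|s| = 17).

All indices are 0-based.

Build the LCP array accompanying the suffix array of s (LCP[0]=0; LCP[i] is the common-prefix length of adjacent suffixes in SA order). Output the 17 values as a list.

rank | idx | suffix
   0 |   5 | adggcbecdgbd
   1 |  15 | bd
   2 |  10 | becdgbd
   3 |   3 | bfadggcbecdgbd
   4 |   9 | cbecdgbd
   5 |  12 | cdgbd
   6 |  16 | d
   7 |  13 | dgbd
   8 |   1 | dgbfadggcbecdgbd
   9 |   6 | dggcbecdgbd
  10 |  11 | ecdgbd
  11 |   4 | fadggcbecdgbd
  12 |   0 | fdgbfadggcbecdgbd
  13 |  14 | gbd
  14 |   2 | gbfadggcbecdgbd
  15 |   8 | gcbecdgbd
  16 |   7 | ggcbecdgbd

SA = [5, 15, 10, 3, 9, 12, 16, 13, 1, 6, 11, 4, 0, 14, 2, 8, 7]
rank  pair      lcp
   1  s[5:],s[15:]  0  ''
   2  s[15:],s[10:]  1  'b'
   3  s[10:],s[3:]  1  'b'
   4  s[3:],s[9:]  0  ''
   5  s[9:],s[12:]  1  'c'
   6  s[12:],s[16:]  0  ''
   7  s[16:],s[13:]  1  'd'
   8  s[13:],s[1:]  3  'dgb'
   9  s[1:],s[6:]  2  'dg'
  10  s[6:],s[11:]  0  ''
  11  s[11:],s[4:]  0  ''
  12  s[4:],s[0:]  1  'f'
  13  s[0:],s[14:]  0  ''
  14  s[14:],s[2:]  2  'gb'
  15  s[2:],s[8:]  1  'g'
  16  s[8:],s[7:]  1  'g'

[0, 0, 1, 1, 0, 1, 0, 1, 3, 2, 0, 0, 1, 0, 2, 1, 1]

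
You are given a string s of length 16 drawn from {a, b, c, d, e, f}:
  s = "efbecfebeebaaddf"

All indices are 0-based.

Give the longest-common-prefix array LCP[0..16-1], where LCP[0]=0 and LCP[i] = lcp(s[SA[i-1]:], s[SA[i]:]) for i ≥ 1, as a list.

[0, 1, 0, 1, 2, 0, 0, 1, 0, 2, 1, 1, 1, 0, 1, 1]

sorted suffixes:
  #0 SA[0]=11  'aaddf'
  #1 SA[1]=12  'addf'
  #2 SA[2]=10  'baaddf'
  #3 SA[3]=2  'becfebeebaaddf'
  #4 SA[4]=7  'beebaaddf'
  #5 SA[5]=4  'cfebeebaaddf'
  #6 SA[6]=13  'ddf'
  #7 SA[7]=14  'df'
  #8 SA[8]=9  'ebaaddf'
  #9 SA[9]=6  'ebeebaaddf'
  #10 SA[10]=3  'ecfebeebaaddf'
  #11 SA[11]=8  'eebaaddf'
  #12 SA[12]=0  'efbecfebeebaaddf'
  #13 SA[13]=15  'f'
  #14 SA[14]=1  'fbecfebeebaaddf'
  #15 SA[15]=5  'febeebaaddf'

SA = [11, 12, 10, 2, 7, 4, 13, 14, 9, 6, 3, 8, 0, 15, 1, 5]
rank  pair      lcp
   1  s[11:],s[12:]  1  'a'
   2  s[12:],s[10:]  0  ''
   3  s[10:],s[2:]  1  'b'
   4  s[2:],s[7:]  2  'be'
   5  s[7:],s[4:]  0  ''
   6  s[4:],s[13:]  0  ''
   7  s[13:],s[14:]  1  'd'
   8  s[14:],s[9:]  0  ''
   9  s[9:],s[6:]  2  'eb'
  10  s[6:],s[3:]  1  'e'
  11  s[3:],s[8:]  1  'e'
  12  s[8:],s[0:]  1  'e'
  13  s[0:],s[15:]  0  ''
  14  s[15:],s[1:]  1  'f'
  15  s[1:],s[5:]  1  'f'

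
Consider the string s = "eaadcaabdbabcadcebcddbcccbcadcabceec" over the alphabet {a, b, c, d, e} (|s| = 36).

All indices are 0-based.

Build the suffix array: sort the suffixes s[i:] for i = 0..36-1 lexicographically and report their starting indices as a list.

[5, 1, 10, 30, 6, 2, 27, 13, 9, 25, 11, 21, 17, 31, 7, 35, 4, 29, 26, 12, 24, 23, 22, 18, 15, 32, 8, 20, 3, 28, 14, 19, 0, 16, 34, 33]

rank | idx | suffix
   0 |   5 | aabdbabcadcebcddbcccbcadcabceec
   1 |   1 | aadcaabdbabcadcebcddbcccbcadcabceec
   2 |  10 | abcadcebcddbcccbcadcabceec
   3 |  30 | abceec
   4 |   6 | abdbabcadcebcddbcccbcadcabceec
   5 |   2 | adcaabdbabcadcebcddbcccbcadcabceec
   6 |  27 | adcabceec
   7 |  13 | adcebcddbcccbcadcabceec
   8 |   9 | babcadcebcddbcccbcadcabceec
   9 |  25 | bcadcabceec
  10 |  11 | bcadcebcddbcccbcadcabceec
  11 |  21 | bcccbcadcabceec
  12 |  17 | bcddbcccbcadcabceec
  13 |  31 | bceec
  14 |   7 | bdbabcadcebcddbcccbcadcabceec
  15 |  35 | c
  16 |   4 | caabdbabcadcebcddbcccbcadcabceec
  17 |  29 | cabceec
  18 |  26 | cadcabceec
  19 |  12 | cadcebcddbcccbcadcabceec
  20 |  24 | cbcadcabceec
  21 |  23 | ccbcadcabceec
  22 |  22 | cccbcadcabceec
  23 |  18 | cddbcccbcadcabceec
  24 |  15 | cebcddbcccbcadcabceec
  25 |  32 | ceec
  26 |   8 | dbabcadcebcddbcccbcadcabceec
  27 |  20 | dbcccbcadcabceec
  28 |   3 | dcaabdbabcadcebcddbcccbcadcabceec
  29 |  28 | dcabceec
  30 |  14 | dcebcddbcccbcadcabceec
  31 |  19 | ddbcccbcadcabceec
  32 |   0 | eaadcaabdbabcadcebcddbcccbcadcabceec
  33 |  16 | ebcddbcccbcadcabceec
  34 |  34 | ec
  35 |  33 | eec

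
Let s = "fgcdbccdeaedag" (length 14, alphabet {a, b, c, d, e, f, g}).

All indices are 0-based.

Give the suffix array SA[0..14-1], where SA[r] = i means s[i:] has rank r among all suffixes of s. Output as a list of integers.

rank→(start, suffix):
  0 → (9, 'aedag')
  1 → (12, 'ag')
  2 → (4, 'bccdeaedag')
  3 → (5, 'ccdeaedag')
  4 → (2, 'cdbccdeaedag')
  5 → (6, 'cdeaedag')
  6 → (11, 'dag')
  7 → (3, 'dbccdeaedag')
  8 → (7, 'deaedag')
  9 → (8, 'eaedag')
  10 → (10, 'edag')
  11 → (0, 'fgcdbccdeaedag')
  12 → (13, 'g')
  13 → (1, 'gcdbccdeaedag')

[9, 12, 4, 5, 2, 6, 11, 3, 7, 8, 10, 0, 13, 1]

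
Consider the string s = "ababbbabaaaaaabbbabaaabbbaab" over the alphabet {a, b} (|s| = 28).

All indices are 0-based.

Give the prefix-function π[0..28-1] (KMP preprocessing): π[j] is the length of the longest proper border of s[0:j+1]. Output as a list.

[0, 0, 1, 2, 0, 0, 1, 2, 3, 1, 1, 1, 1, 1, 2, 0, 0, 1, 2, 3, 1, 1, 2, 0, 0, 1, 1, 2]

π[0] = 0
j=1 s[j]='b': π[1]=0 (border '')
j=2 s[j]='a': π[2]=1 (border 'a')
j=3 s[j]='b': π[3]=2 (border 'ab')
j=4 s[j]='b': k: 2→0; π[4]=0 (border '')
j=5 s[j]='b': π[5]=0 (border '')
j=6 s[j]='a': π[6]=1 (border 'a')
j=7 s[j]='b': π[7]=2 (border 'ab')
j=8 s[j]='a': π[8]=3 (border 'aba')
j=9 s[j]='a': k: 3→1→0; π[9]=1 (border 'a')
j=10 s[j]='a': k: 1→0; π[10]=1 (border 'a')
j=11 s[j]='a': k: 1→0; π[11]=1 (border 'a')
j=12 s[j]='a': k: 1→0; π[12]=1 (border 'a')
j=13 s[j]='a': k: 1→0; π[13]=1 (border 'a')
j=14 s[j]='b': π[14]=2 (border 'ab')
j=15 s[j]='b': k: 2→0; π[15]=0 (border '')
j=16 s[j]='b': π[16]=0 (border '')
j=17 s[j]='a': π[17]=1 (border 'a')
j=18 s[j]='b': π[18]=2 (border 'ab')
j=19 s[j]='a': π[19]=3 (border 'aba')
j=20 s[j]='a': k: 3→1→0; π[20]=1 (border 'a')
j=21 s[j]='a': k: 1→0; π[21]=1 (border 'a')
j=22 s[j]='b': π[22]=2 (border 'ab')
j=23 s[j]='b': k: 2→0; π[23]=0 (border '')
j=24 s[j]='b': π[24]=0 (border '')
j=25 s[j]='a': π[25]=1 (border 'a')
j=26 s[j]='a': k: 1→0; π[26]=1 (border 'a')
j=27 s[j]='b': π[27]=2 (border 'ab')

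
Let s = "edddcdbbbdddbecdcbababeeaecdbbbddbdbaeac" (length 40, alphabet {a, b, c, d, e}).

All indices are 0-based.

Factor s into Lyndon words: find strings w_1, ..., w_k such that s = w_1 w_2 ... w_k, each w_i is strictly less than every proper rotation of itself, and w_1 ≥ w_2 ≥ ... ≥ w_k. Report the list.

["e", "d", "d", "d", "cd", "bbbdddbecdc", "b", "ababeeaecdbbbddbdbaeac"]

emit factor 1: 'e' (i=0, period=1)
emit factor 2: 'd' (i=1, period=1)
emit factor 3: 'd' (i=2, period=1)
emit factor 4: 'd' (i=3, period=1)
emit factor 5: 'cd' (i=4, period=2)
emit factor 6: 'bbbdddbecdc' (i=6, period=11)
emit factor 7: 'b' (i=17, period=1)
emit factor 8: 'ababeeaecdbbbddbdbaeac' (i=18, period=22)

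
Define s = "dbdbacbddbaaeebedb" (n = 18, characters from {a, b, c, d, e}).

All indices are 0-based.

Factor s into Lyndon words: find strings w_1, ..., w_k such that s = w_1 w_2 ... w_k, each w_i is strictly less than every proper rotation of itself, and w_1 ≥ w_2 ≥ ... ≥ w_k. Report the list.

emit factor 1: 'd' (i=0, period=1)
emit factor 2: 'bd' (i=1, period=2)
emit factor 3: 'b' (i=3, period=1)
emit factor 4: 'acbddb' (i=4, period=6)
emit factor 5: 'aaeebedb' (i=10, period=8)

["d", "bd", "b", "acbddb", "aaeebedb"]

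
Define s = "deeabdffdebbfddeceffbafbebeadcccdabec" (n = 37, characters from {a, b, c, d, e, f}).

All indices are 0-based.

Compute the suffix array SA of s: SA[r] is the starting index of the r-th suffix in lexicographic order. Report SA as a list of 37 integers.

[3, 33, 27, 21, 20, 10, 4, 25, 23, 34, 11, 36, 29, 30, 31, 16, 32, 28, 13, 8, 14, 0, 5, 2, 26, 9, 24, 35, 15, 1, 17, 19, 22, 12, 7, 18, 6]

rank→(start, suffix):
  0 → (3, 'abdffdebbfddeceffbafbebeadcccdabec')
  1 → (33, 'abec')
  2 → (27, 'adcccdabec')
  3 → (21, 'afbebeadcccdabec')
  4 → (20, 'bafbebeadcccdabec')
  5 → (10, 'bbfddeceffbafbebeadcccdabec')
  6 → (4, 'bdffdebbfddeceffbafbebeadcccdabec')
  7 → (25, 'beadcccdabec')
  8 → (23, 'bebeadcccdabec')
  9 → (34, 'bec')
  10 → (11, 'bfddeceffbafbebeadcccdabec')
  11 → (36, 'c')
  12 → (29, 'cccdabec')
  13 → (30, 'ccdabec')
  14 → (31, 'cdabec')
  15 → (16, 'ceffbafbebeadcccdabec')
  16 → (32, 'dabec')
  17 → (28, 'dcccdabec')
  18 → (13, 'ddeceffbafbebeadcccdabec')
  19 → (8, 'debbfddeceffbafbebeadcccdabec')
  20 → (14, 'deceffbafbebeadcccdabec')
  21 → (0, 'deeabdffdebbfddeceffbafbebeadcccdabec')
  22 → (5, 'dffdebbfddeceffbafbebeadcccdabec')
  23 → (2, 'eabdffdebbfddeceffbafbebeadcccdabec')
  24 → (26, 'eadcccdabec')
  25 → (9, 'ebbfddeceffbafbebeadcccdabec')
  26 → (24, 'ebeadcccdabec')
  27 → (35, 'ec')
  28 → (15, 'eceffbafbebeadcccdabec')
  29 → (1, 'eeabdffdebbfddeceffbafbebeadcccdabec')
  30 → (17, 'effbafbebeadcccdabec')
  31 → (19, 'fbafbebeadcccdabec')
  32 → (22, 'fbebeadcccdabec')
  33 → (12, 'fddeceffbafbebeadcccdabec')
  34 → (7, 'fdebbfddeceffbafbebeadcccdabec')
  35 → (18, 'ffbafbebeadcccdabec')
  36 → (6, 'ffdebbfddeceffbafbebeadcccdabec')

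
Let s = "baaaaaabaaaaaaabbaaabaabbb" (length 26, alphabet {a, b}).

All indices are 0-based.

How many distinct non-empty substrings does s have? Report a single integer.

sorted suffixes:
  #0 SA[0]=8  'aaaaaaabbaaabaabbb'
  #1 SA[1]=1  'aaaaaabaaaaaaabbaaabaabbb'
  #2 SA[2]=9  'aaaaaabbaaabaabbb'
  #3 SA[3]=2  'aaaaabaaaaaaabbaaabaabbb'
  #4 SA[4]=10  'aaaaabbaaabaabbb'
  #5 SA[5]=3  'aaaabaaaaaaabbaaabaabbb'
  #6 SA[6]=11  'aaaabbaaabaabbb'
  #7 SA[7]=4  'aaabaaaaaaabbaaabaabbb'
  #8 SA[8]=17  'aaabaabbb'
  #9 SA[9]=12  'aaabbaaabaabbb'
  #10 SA[10]=5  'aabaaaaaaabbaaabaabbb'
  #11 SA[11]=18  'aabaabbb'
  #12 SA[12]=13  'aabbaaabaabbb'
  #13 SA[13]=21  'aabbb'
  #14 SA[14]=6  'abaaaaaaabbaaabaabbb'
  #15 SA[15]=19  'abaabbb'
  #16 SA[16]=14  'abbaaabaabbb'
  #17 SA[17]=22  'abbb'
  #18 SA[18]=25  'b'
  #19 SA[19]=7  'baaaaaaabbaaabaabbb'
  #20 SA[20]=0  'baaaaaabaaaaaaabbaaabaabbb'
  #21 SA[21]=16  'baaabaabbb'
  #22 SA[22]=20  'baabbb'
  #23 SA[23]=24  'bb'
  #24 SA[24]=15  'bbaaabaabbb'
  #25 SA[25]=23  'bbb'

SA = [8, 1, 9, 2, 10, 3, 11, 4, 17, 12, 5, 18, 13, 21, 6, 19, 14, 22, 25, 7, 0, 16, 20, 24, 15, 23]
i: (SA[i-1],SA[i]) lcp shared
  1: (8,1) 6 'aaaaaa'
  2: (1,9) 7 'aaaaaab'
  3: (9,2) 5 'aaaaa'
  4: (2,10) 6 'aaaaab'
  5: (10,3) 4 'aaaa'
  6: (3,11) 5 'aaaab'
  7: (11,4) 3 'aaa'
  8: (4,17) 6 'aaabaa'
  9: (17,12) 4 'aaab'
  10: (12,5) 2 'aa'
  11: (5,18) 5 'aabaa'
  12: (18,13) 3 'aab'
  13: (13,21) 4 'aabb'
  14: (21,6) 1 'a'
  15: (6,19) 4 'abaa'
  16: (19,14) 2 'ab'
  17: (14,22) 3 'abb'
  18: (22,25) 0 ''
  19: (25,7) 1 'b'
  20: (7,0) 7 'baaaaaa'
  21: (0,16) 4 'baaa'
  22: (16,20) 3 'baa'
  23: (20,24) 1 'b'
  24: (24,15) 2 'bb'
  25: (15,23) 2 'bb'

n(n+1)/2 = 26·27/2 = 351
Σ LCP = 0 + 6 + 7 + 5 + 6 + 4 + 5 + 3 + 6 + 4 + 2 + 5 + 3 + 4 + 1 + 4 + 2 + 3 + 0 + 1 + 7 + 4 + 3 + 1 + 2 + 2 = 90
distinct = 351 − 90 = 261

261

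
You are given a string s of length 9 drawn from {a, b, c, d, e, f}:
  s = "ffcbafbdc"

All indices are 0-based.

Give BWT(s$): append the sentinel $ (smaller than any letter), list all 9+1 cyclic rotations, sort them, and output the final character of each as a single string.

cbcfdfbaf$

rank  rotation    last
    0  $ffcbafbdc  c
    1  afbdc$ffcb  b
    2  bafbdc$ffc  c
    3  bdc$ffcbaf  f
    4  c$ffcbafbd  d
    5  cbafbdc$ff  f
    6  dc$ffcbafb  b
    7  fbdc$ffcba  a
    8  fcbafbdc$f  f
    9  ffcbafbdc$  $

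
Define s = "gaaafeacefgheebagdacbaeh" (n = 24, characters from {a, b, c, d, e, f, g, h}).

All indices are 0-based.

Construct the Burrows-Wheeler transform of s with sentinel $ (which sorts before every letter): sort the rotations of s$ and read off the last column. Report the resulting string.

rank  rotation                   last
    0  $gaaafeacefgheebagdacbaeh  h
    1  aaafeacefgheebagdacbaeh$g  g
    2  aafeacefgheebagdacbaeh$ga  a
    3  acbaeh$gaaafeacefgheebagd  d
    4  acefgheebagdacbaeh$gaaafe  e
    5  aeh$gaaafeacefgheebagdacb  b
    6  afeacefgheebagdacbaeh$gaa  a
    7  agdacbaeh$gaaafeacefgheeb  b
    8  baeh$gaaafeacefgheebagdac  c
    9  bagdacbaeh$gaaafeacefghee  e
   10  cbaeh$gaaafeacefgheebagda  a
   11  cefgheebagdacbaeh$gaaafea  a
   12  dacbaeh$gaaafeacefgheebag  g
   13  eacefgheebagdacbaeh$gaaaf  f
   14  ebagdacbaeh$gaaafeacefghe  e
   15  eebagdacbaeh$gaaafeacefgh  h
   16  efgheebagdacbaeh$gaaafeac  c
   17  eh$gaaafeacefgheebagdacba  a
   18  feacefgheebagdacbaeh$gaaa  a
   19  fgheebagdacbaeh$gaaafeace  e
   20  gaaafeacefgheebagdacbaeh$  $
   21  gdacbaeh$gaaafeacefgheeba  a
   22  gheebagdacbaeh$gaaafeacef  f
   23  h$gaaafeacefgheebagdacbae  e
   24  heebagdacbaeh$gaaafeacefg  g

hgadebabceaagfehcaae$afeg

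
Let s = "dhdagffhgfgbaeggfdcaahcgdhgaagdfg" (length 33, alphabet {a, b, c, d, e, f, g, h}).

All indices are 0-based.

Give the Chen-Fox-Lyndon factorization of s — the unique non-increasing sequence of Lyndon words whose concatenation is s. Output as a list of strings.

["dh", "d", "agffhgfgb", "aeggfdc", "aahcgdhg", "aagdfg"]

emit factor 1: 'dh' (i=0, period=2)
emit factor 2: 'd' (i=2, period=1)
emit factor 3: 'agffhgfgb' (i=3, period=9)
emit factor 4: 'aeggfdc' (i=12, period=7)
emit factor 5: 'aahcgdhg' (i=19, period=8)
emit factor 6: 'aagdfg' (i=27, period=6)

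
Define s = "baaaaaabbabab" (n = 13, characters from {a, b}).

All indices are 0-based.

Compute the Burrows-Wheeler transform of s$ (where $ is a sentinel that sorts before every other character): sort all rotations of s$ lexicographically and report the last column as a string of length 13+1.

bbaaaabbaa$aba

rank  rotation        last
    0  $baaaaaabbabab  b
    1  aaaaaabbabab$b  b
    2  aaaaabbabab$ba  a
    3  aaaabbabab$baa  a
    4  aaabbabab$baaa  a
    5  aabbabab$baaaa  a
    6  ab$baaaaaabbab  b
    7  abab$baaaaaabb  b
    8  abbabab$baaaaa  a
    9  b$baaaaaabbaba  a
   10  baaaaaabbabab$  $
   11  bab$baaaaaabba  a
   12  babab$baaaaaab  b
   13  bbabab$baaaaaa  a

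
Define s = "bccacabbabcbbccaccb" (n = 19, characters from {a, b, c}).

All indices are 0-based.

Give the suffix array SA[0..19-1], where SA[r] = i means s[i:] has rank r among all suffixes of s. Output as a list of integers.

[5, 8, 3, 15, 18, 7, 6, 11, 9, 0, 12, 4, 2, 14, 17, 10, 1, 13, 16]

rank | idx | suffix
   0 |   5 | abbabcbbccaccb
   1 |   8 | abcbbccaccb
   2 |   3 | acabbabcbbccaccb
   3 |  15 | accb
   4 |  18 | b
   5 |   7 | babcbbccaccb
   6 |   6 | bbabcbbccaccb
   7 |  11 | bbccaccb
   8 |   9 | bcbbccaccb
   9 |   0 | bccacabbabcbbccaccb
  10 |  12 | bccaccb
  11 |   4 | cabbabcbbccaccb
  12 |   2 | cacabbabcbbccaccb
  13 |  14 | caccb
  14 |  17 | cb
  15 |  10 | cbbccaccb
  16 |   1 | ccacabbabcbbccaccb
  17 |  13 | ccaccb
  18 |  16 | ccb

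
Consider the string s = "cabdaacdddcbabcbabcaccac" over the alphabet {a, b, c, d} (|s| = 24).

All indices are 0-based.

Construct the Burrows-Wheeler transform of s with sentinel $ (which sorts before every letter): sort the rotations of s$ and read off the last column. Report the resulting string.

cdbbcccaccaaaa$cbbdaabddc

rank  rotation                   last
    0  $cabdaacdddcbabcbabcaccac  c
    1  aacdddcbabcbabcaccac$cabd  d
    2  abcaccac$cabdaacdddcbabcb  b
    3  abcbabcaccac$cabdaacdddcb  b
    4  abdaacdddcbabcbabcaccac$c  c
    5  ac$cabdaacdddcbabcbabcacc  c
    6  accac$cabdaacdddcbabcbabc  c
    7  acdddcbabcbabcaccac$cabda  a
    8  babcaccac$cabdaacdddcbabc  c
    9  babcbabcaccac$cabdaacdddc  c
   10  bcaccac$cabdaacdddcbabcba  a
   11  bcbabcaccac$cabdaacdddcba  a
   12  bdaacdddcbabcbabcaccac$ca  a
   13  c$cabdaacdddcbabcbabcacca  a
   14  cabdaacdddcbabcbabcaccac$  $
   15  cac$cabdaacdddcbabcbabcac  c
   16  caccac$cabdaacdddcbabcbab  b
   17  cbabcaccac$cabdaacdddcbab  b
   18  cbabcbabcaccac$cabdaacddd  d
   19  ccac$cabdaacdddcbabcbabca  a
   20  cdddcbabcbabcaccac$cabdaa  a
   21  daacdddcbabcbabcaccac$cab  b
   22  dcbabcbabcaccac$cabdaacdd  d
   23  ddcbabcbabcaccac$cabdaacd  d
   24  dddcbabcbabcaccac$cabdaac  c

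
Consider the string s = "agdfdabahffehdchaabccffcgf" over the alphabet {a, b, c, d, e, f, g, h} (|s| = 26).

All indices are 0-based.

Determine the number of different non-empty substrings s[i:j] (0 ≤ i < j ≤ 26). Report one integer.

rank→(start, suffix):
  0 → (16, 'aabccffcgf')
  1 → (5, 'abahffehdchaabccffcgf')
  2 → (17, 'abccffcgf')
  3 → (0, 'agdfdabahffehdchaabccffcgf')
  4 → (7, 'ahffehdchaabccffcgf')
  5 → (6, 'bahffehdchaabccffcgf')
  6 → (18, 'bccffcgf')
  7 → (19, 'ccffcgf')
  8 → (20, 'cffcgf')
  9 → (23, 'cgf')
  10 → (14, 'chaabccffcgf')
  11 → (4, 'dabahffehdchaabccffcgf')
  12 → (13, 'dchaabccffcgf')
  13 → (2, 'dfdabahffehdchaabccffcgf')
  14 → (11, 'ehdchaabccffcgf')
  15 → (25, 'f')
  16 → (22, 'fcgf')
  17 → (3, 'fdabahffehdchaabccffcgf')
  18 → (10, 'fehdchaabccffcgf')
  19 → (21, 'ffcgf')
  20 → (9, 'ffehdchaabccffcgf')
  21 → (1, 'gdfdabahffehdchaabccffcgf')
  22 → (24, 'gf')
  23 → (15, 'haabccffcgf')
  24 → (12, 'hdchaabccffcgf')
  25 → (8, 'hffehdchaabccffcgf')

SA = [16, 5, 17, 0, 7, 6, 18, 19, 20, 23, 14, 4, 13, 2, 11, 25, 22, 3, 10, 21, 9, 1, 24, 15, 12, 8]
i: (SA[i-1],SA[i]) lcp shared
  1: (16,5) 1 'a'
  2: (5,17) 2 'ab'
  3: (17,0) 1 'a'
  4: (0,7) 1 'a'
  5: (7,6) 0 ''
  6: (6,18) 1 'b'
  7: (18,19) 0 ''
  8: (19,20) 1 'c'
  9: (20,23) 1 'c'
  10: (23,14) 1 'c'
  11: (14,4) 0 ''
  12: (4,13) 1 'd'
  13: (13,2) 1 'd'
  14: (2,11) 0 ''
  15: (11,25) 0 ''
  16: (25,22) 1 'f'
  17: (22,3) 1 'f'
  18: (3,10) 1 'f'
  19: (10,21) 1 'f'
  20: (21,9) 2 'ff'
  21: (9,1) 0 ''
  22: (1,24) 1 'g'
  23: (24,15) 0 ''
  24: (15,12) 1 'h'
  25: (12,8) 1 'h'

n(n+1)/2 = 26·27/2 = 351
Σ LCP = 0 + 1 + 2 + 1 + 1 + 0 + 1 + 0 + 1 + 1 + 1 + 0 + 1 + 1 + 0 + 0 + 1 + 1 + 1 + 1 + 2 + 0 + 1 + 0 + 1 + 1 = 20
distinct = 351 − 20 = 331

331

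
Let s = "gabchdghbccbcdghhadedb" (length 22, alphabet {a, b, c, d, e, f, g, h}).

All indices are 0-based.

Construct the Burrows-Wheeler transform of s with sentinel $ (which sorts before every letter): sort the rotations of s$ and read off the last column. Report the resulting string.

bghdhcacbbbeahcd$ddhgcg

rank  rotation                 last
    0  $gabchdghbccbcdghhadedb  b
    1  abchdghbccbcdghhadedb$g  g
    2  adedb$gabchdghbccbcdghh  h
    3  b$gabchdghbccbcdghhaded  d
    4  bccbcdghhadedb$gabchdgh  h
    5  bcdghhadedb$gabchdghbcc  c
    6  bchdghbccbcdghhadedb$ga  a
    7  cbcdghhadedb$gabchdghbc  c
    8  ccbcdghhadedb$gabchdghb  b
    9  cdghhadedb$gabchdghbccb  b
   10  chdghbccbcdghhadedb$gab  b
   11  db$gabchdghbccbcdghhade  e
   12  dedb$gabchdghbccbcdghha  a
   13  dghbccbcdghhadedb$gabch  h
   14  dghhadedb$gabchdghbccbc  c
   15  edb$gabchdghbccbcdghhad  d
   16  gabchdghbccbcdghhadedb$  $
   17  ghbccbcdghhadedb$gabchd  d
   18  ghhadedb$gabchdghbccbcd  d
   19  hadedb$gabchdghbccbcdgh  h
   20  hbccbcdghhadedb$gabchdg  g
   21  hdghbccbcdghhadedb$gabc  c
   22  hhadedb$gabchdghbccbcdg  g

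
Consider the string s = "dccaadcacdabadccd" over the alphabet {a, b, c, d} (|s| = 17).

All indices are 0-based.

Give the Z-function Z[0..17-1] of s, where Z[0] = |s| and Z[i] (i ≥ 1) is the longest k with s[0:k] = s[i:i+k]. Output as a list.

[17, 0, 0, 0, 0, 2, 0, 0, 0, 1, 0, 0, 0, 3, 0, 0, 1]

Z[0]=17
i=1: fresh scan; Z[1]=0
i=2: fresh scan; Z[2]=0
i=3: fresh scan; Z[3]=0
i=4: fresh scan; Z[4]=0
i=5: fresh scan; Z[5]=2 extend→box=[5,7)
i=6: min(r-i=1, Z[1]=0)=0; Z[6]=0
i=7: fresh scan; Z[7]=0
i=8: fresh scan; Z[8]=0
i=9: fresh scan; Z[9]=1 extend→box=[9,10)
i=10: fresh scan; Z[10]=0
i=11: fresh scan; Z[11]=0
i=12: fresh scan; Z[12]=0
i=13: fresh scan; Z[13]=3 extend→box=[13,16)
i=14: min(r-i=2, Z[1]=0)=0; Z[14]=0
i=15: min(r-i=1, Z[2]=0)=0; Z[15]=0
i=16: fresh scan; Z[16]=1 extend→box=[16,17)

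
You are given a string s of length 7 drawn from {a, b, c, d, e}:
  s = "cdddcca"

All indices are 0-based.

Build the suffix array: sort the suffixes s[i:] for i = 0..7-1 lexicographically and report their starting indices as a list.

sorted suffixes:
  #0 SA[0]=6  'a'
  #1 SA[1]=5  'ca'
  #2 SA[2]=4  'cca'
  #3 SA[3]=0  'cdddcca'
  #4 SA[4]=3  'dcca'
  #5 SA[5]=2  'ddcca'
  #6 SA[6]=1  'dddcca'

[6, 5, 4, 0, 3, 2, 1]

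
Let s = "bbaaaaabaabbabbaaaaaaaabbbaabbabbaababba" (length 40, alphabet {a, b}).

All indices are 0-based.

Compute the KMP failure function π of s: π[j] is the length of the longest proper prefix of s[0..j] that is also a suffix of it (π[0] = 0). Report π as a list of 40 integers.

π[0] = 0
j=1 s[j]='b': π[1]=1 (border 'b')
j=2 s[j]='a': k: 1→0; π[2]=0 (border '')
j=3 s[j]='a': π[3]=0 (border '')
j=4 s[j]='a': π[4]=0 (border '')
j=5 s[j]='a': π[5]=0 (border '')
j=6 s[j]='a': π[6]=0 (border '')
j=7 s[j]='b': π[7]=1 (border 'b')
j=8 s[j]='a': k: 1→0; π[8]=0 (border '')
j=9 s[j]='a': π[9]=0 (border '')
j=10 s[j]='b': π[10]=1 (border 'b')
j=11 s[j]='b': π[11]=2 (border 'bb')
j=12 s[j]='a': π[12]=3 (border 'bba')
j=13 s[j]='b': k: 3→0; π[13]=1 (border 'b')
j=14 s[j]='b': π[14]=2 (border 'bb')
j=15 s[j]='a': π[15]=3 (border 'bba')
j=16 s[j]='a': π[16]=4 (border 'bbaa')
j=17 s[j]='a': π[17]=5 (border 'bbaaa')
j=18 s[j]='a': π[18]=6 (border 'bbaaaa')
j=19 s[j]='a': π[19]=7 (border 'bbaaaaa')
j=20 s[j]='a': k: 7→0; π[20]=0 (border '')
j=21 s[j]='a': π[21]=0 (border '')
j=22 s[j]='a': π[22]=0 (border '')
j=23 s[j]='b': π[23]=1 (border 'b')
j=24 s[j]='b': π[24]=2 (border 'bb')
j=25 s[j]='b': k: 2→1; π[25]=2 (border 'bb')
j=26 s[j]='a': π[26]=3 (border 'bba')
j=27 s[j]='a': π[27]=4 (border 'bbaa')
j=28 s[j]='b': k: 4→0; π[28]=1 (border 'b')
j=29 s[j]='b': π[29]=2 (border 'bb')
j=30 s[j]='a': π[30]=3 (border 'bba')
j=31 s[j]='b': k: 3→0; π[31]=1 (border 'b')
j=32 s[j]='b': π[32]=2 (border 'bb')
j=33 s[j]='a': π[33]=3 (border 'bba')
j=34 s[j]='a': π[34]=4 (border 'bbaa')
j=35 s[j]='b': k: 4→0; π[35]=1 (border 'b')
j=36 s[j]='a': k: 1→0; π[36]=0 (border '')
j=37 s[j]='b': π[37]=1 (border 'b')
j=38 s[j]='b': π[38]=2 (border 'bb')
j=39 s[j]='a': π[39]=3 (border 'bba')

[0, 1, 0, 0, 0, 0, 0, 1, 0, 0, 1, 2, 3, 1, 2, 3, 4, 5, 6, 7, 0, 0, 0, 1, 2, 2, 3, 4, 1, 2, 3, 1, 2, 3, 4, 1, 0, 1, 2, 3]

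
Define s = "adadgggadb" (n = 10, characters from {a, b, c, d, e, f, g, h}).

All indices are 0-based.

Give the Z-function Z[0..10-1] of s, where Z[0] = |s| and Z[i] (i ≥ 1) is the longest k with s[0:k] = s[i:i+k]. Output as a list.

[10, 0, 2, 0, 0, 0, 0, 2, 0, 0]

Z[0]=10
i=1: fresh scan; Z[1]=0
i=2: fresh scan; Z[2]=2 scan→box=[2,4)
i=3: min(r-i=1, Z[1]=0)=0; Z[3]=0
i=4: fresh scan; Z[4]=0
i=5: fresh scan; Z[5]=0
i=6: fresh scan; Z[6]=0
i=7: fresh scan; Z[7]=2 scan→box=[7,9)
i=8: min(r-i=1, Z[1]=0)=0; Z[8]=0
i=9: fresh scan; Z[9]=0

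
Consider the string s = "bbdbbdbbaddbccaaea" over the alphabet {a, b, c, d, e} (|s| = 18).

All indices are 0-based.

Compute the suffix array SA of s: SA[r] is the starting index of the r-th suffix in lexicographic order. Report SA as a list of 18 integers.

rank→(start, suffix):
  0 → (17, 'a')
  1 → (14, 'aaea')
  2 → (8, 'addbccaaea')
  3 → (15, 'aea')
  4 → (7, 'baddbccaaea')
  5 → (6, 'bbaddbccaaea')
  6 → (3, 'bbdbbaddbccaaea')
  7 → (0, 'bbdbbdbbaddbccaaea')
  8 → (11, 'bccaaea')
  9 → (4, 'bdbbaddbccaaea')
  10 → (1, 'bdbbdbbaddbccaaea')
  11 → (13, 'caaea')
  12 → (12, 'ccaaea')
  13 → (5, 'dbbaddbccaaea')
  14 → (2, 'dbbdbbaddbccaaea')
  15 → (10, 'dbccaaea')
  16 → (9, 'ddbccaaea')
  17 → (16, 'ea')

[17, 14, 8, 15, 7, 6, 3, 0, 11, 4, 1, 13, 12, 5, 2, 10, 9, 16]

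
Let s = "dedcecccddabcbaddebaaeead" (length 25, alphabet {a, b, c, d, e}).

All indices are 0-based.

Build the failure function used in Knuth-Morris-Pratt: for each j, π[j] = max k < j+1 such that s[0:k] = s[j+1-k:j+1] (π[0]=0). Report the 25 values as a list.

[0, 0, 1, 0, 0, 0, 0, 0, 1, 1, 0, 0, 0, 0, 0, 1, 1, 2, 0, 0, 0, 0, 0, 0, 1]

π[0] = 0
j=1 s[j]='e': π[1]=0 (border '')
j=2 s[j]='d': π[2]=1 (border 'd')
j=3 s[j]='c': k: 1→0; π[3]=0 (border '')
j=4 s[j]='e': π[4]=0 (border '')
j=5 s[j]='c': π[5]=0 (border '')
j=6 s[j]='c': π[6]=0 (border '')
j=7 s[j]='c': π[7]=0 (border '')
j=8 s[j]='d': π[8]=1 (border 'd')
j=9 s[j]='d': k: 1→0; π[9]=1 (border 'd')
j=10 s[j]='a': k: 1→0; π[10]=0 (border '')
j=11 s[j]='b': π[11]=0 (border '')
j=12 s[j]='c': π[12]=0 (border '')
j=13 s[j]='b': π[13]=0 (border '')
j=14 s[j]='a': π[14]=0 (border '')
j=15 s[j]='d': π[15]=1 (border 'd')
j=16 s[j]='d': k: 1→0; π[16]=1 (border 'd')
j=17 s[j]='e': π[17]=2 (border 'de')
j=18 s[j]='b': k: 2→0; π[18]=0 (border '')
j=19 s[j]='a': π[19]=0 (border '')
j=20 s[j]='a': π[20]=0 (border '')
j=21 s[j]='e': π[21]=0 (border '')
j=22 s[j]='e': π[22]=0 (border '')
j=23 s[j]='a': π[23]=0 (border '')
j=24 s[j]='d': π[24]=1 (border 'd')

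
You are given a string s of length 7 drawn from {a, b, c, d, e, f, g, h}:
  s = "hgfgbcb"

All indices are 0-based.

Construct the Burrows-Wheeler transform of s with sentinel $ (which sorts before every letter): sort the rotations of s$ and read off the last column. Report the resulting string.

rank  rotation  last
    0  $hgfgbcb  b
    1  b$hgfgbc  c
    2  bcb$hgfg  g
    3  cb$hgfgb  b
    4  fgbcb$hg  g
    5  gbcb$hgf  f
    6  gfgbcb$h  h
    7  hgfgbcb$  $

bcgbgfh$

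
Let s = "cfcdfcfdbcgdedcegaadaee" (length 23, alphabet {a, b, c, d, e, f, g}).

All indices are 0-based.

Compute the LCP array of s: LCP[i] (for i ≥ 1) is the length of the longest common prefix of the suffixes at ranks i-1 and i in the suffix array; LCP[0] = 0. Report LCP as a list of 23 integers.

rank | idx | suffix
   0 |  17 | aadaee
   1 |  18 | adaee
   2 |  20 | aee
   3 |   8 | bcgdedcegaadaee
   4 |   2 | cdfcfdbcgdedcegaadaee
   5 |  14 | cegaadaee
   6 |   0 | cfcdfcfdbcgdedcegaadaee
   7 |   5 | cfdbcgdedcegaadaee
   8 |   9 | cgdedcegaadaee
   9 |  19 | daee
  10 |   7 | dbcgdedcegaadaee
  11 |  13 | dcegaadaee
  12 |  11 | dedcegaadaee
  13 |   3 | dfcfdbcgdedcegaadaee
  14 |  22 | e
  15 |  12 | edcegaadaee
  16 |  21 | ee
  17 |  15 | egaadaee
  18 |   1 | fcdfcfdbcgdedcegaadaee
  19 |   4 | fcfdbcgdedcegaadaee
  20 |   6 | fdbcgdedcegaadaee
  21 |  16 | gaadaee
  22 |  10 | gdedcegaadaee

SA = [17, 18, 20, 8, 2, 14, 0, 5, 9, 19, 7, 13, 11, 3, 22, 12, 21, 15, 1, 4, 6, 16, 10]
rank  pair      lcp
   1  s[17:],s[18:]  1  'a'
   2  s[18:],s[20:]  1  'a'
   3  s[20:],s[8:]  0  ''
   4  s[8:],s[2:]  0  ''
   5  s[2:],s[14:]  1  'c'
   6  s[14:],s[0:]  1  'c'
   7  s[0:],s[5:]  2  'cf'
   8  s[5:],s[9:]  1  'c'
   9  s[9:],s[19:]  0  ''
  10  s[19:],s[7:]  1  'd'
  11  s[7:],s[13:]  1  'd'
  12  s[13:],s[11:]  1  'd'
  13  s[11:],s[3:]  1  'd'
  14  s[3:],s[22:]  0  ''
  15  s[22:],s[12:]  1  'e'
  16  s[12:],s[21:]  1  'e'
  17  s[21:],s[15:]  1  'e'
  18  s[15:],s[1:]  0  ''
  19  s[1:],s[4:]  2  'fc'
  20  s[4:],s[6:]  1  'f'
  21  s[6:],s[16:]  0  ''
  22  s[16:],s[10:]  1  'g'

[0, 1, 1, 0, 0, 1, 1, 2, 1, 0, 1, 1, 1, 1, 0, 1, 1, 1, 0, 2, 1, 0, 1]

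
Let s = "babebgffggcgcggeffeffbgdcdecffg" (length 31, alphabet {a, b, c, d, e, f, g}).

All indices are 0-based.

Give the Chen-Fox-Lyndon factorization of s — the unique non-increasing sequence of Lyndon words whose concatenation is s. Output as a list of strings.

emit factor 1: 'b' (i=0, period=1)
emit factor 2: 'abebgffggcgcggeffeffbgdcdecffg' (i=1, period=30)

["b", "abebgffggcgcggeffeffbgdcdecffg"]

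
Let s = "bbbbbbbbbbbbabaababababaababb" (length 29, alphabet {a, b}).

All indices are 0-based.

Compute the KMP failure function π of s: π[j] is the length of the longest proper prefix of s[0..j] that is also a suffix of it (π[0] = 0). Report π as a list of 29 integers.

[0, 1, 2, 3, 4, 5, 6, 7, 8, 9, 10, 11, 0, 1, 0, 0, 1, 0, 1, 0, 1, 0, 1, 0, 0, 1, 0, 1, 2]

π[0] = 0
j=1 s[j]='b': π[1]=1 (border 'b')
j=2 s[j]='b': π[2]=2 (border 'bb')
j=3 s[j]='b': π[3]=3 (border 'bbb')
j=4 s[j]='b': π[4]=4 (border 'bbbb')
j=5 s[j]='b': π[5]=5 (border 'bbbbb')
j=6 s[j]='b': π[6]=6 (border 'bbbbbb')
j=7 s[j]='b': π[7]=7 (border 'bbbbbbb')
j=8 s[j]='b': π[8]=8 (border 'bbbbbbbb')
j=9 s[j]='b': π[9]=9 (border 'bbbbbbbbb')
j=10 s[j]='b': π[10]=10 (border 'bbbbbbbbbb')
j=11 s[j]='b': π[11]=11 (border 'bbbbbbbbbbb')
j=12 s[j]='a': k: 11→10→9→8→7→6→5→4→3→2→1→0; π[12]=0 (border '')
j=13 s[j]='b': π[13]=1 (border 'b')
j=14 s[j]='a': k: 1→0; π[14]=0 (border '')
j=15 s[j]='a': π[15]=0 (border '')
j=16 s[j]='b': π[16]=1 (border 'b')
j=17 s[j]='a': k: 1→0; π[17]=0 (border '')
j=18 s[j]='b': π[18]=1 (border 'b')
j=19 s[j]='a': k: 1→0; π[19]=0 (border '')
j=20 s[j]='b': π[20]=1 (border 'b')
j=21 s[j]='a': k: 1→0; π[21]=0 (border '')
j=22 s[j]='b': π[22]=1 (border 'b')
j=23 s[j]='a': k: 1→0; π[23]=0 (border '')
j=24 s[j]='a': π[24]=0 (border '')
j=25 s[j]='b': π[25]=1 (border 'b')
j=26 s[j]='a': k: 1→0; π[26]=0 (border '')
j=27 s[j]='b': π[27]=1 (border 'b')
j=28 s[j]='b': π[28]=2 (border 'bb')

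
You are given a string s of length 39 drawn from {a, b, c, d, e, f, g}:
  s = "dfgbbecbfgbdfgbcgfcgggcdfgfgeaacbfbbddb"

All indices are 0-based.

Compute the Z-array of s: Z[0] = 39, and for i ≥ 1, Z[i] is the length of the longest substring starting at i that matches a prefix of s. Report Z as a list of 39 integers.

Z[0]=39
i=1: i≥r, start 0; Z[1]=0
i=2: i≥r, start 0; Z[2]=0
i=3: i≥r, start 0; Z[3]=0
i=4: i≥r, start 0; Z[4]=0
i=5: i≥r, start 0; Z[5]=0
i=6: i≥r, start 0; Z[6]=0
i=7: i≥r, start 0; Z[7]=0
i=8: i≥r, start 0; Z[8]=0
i=9: i≥r, start 0; Z[9]=0
i=10: i≥r, start 0; Z[10]=0
i=11: i≥r, start 0; Z[11]=4 extend→box=[11,15)
i=12: min(r-i=3, Z[1]=0)=0; Z[12]=0
i=13: min(r-i=2, Z[2]=0)=0; Z[13]=0
i=14: min(r-i=1, Z[3]=0)=0; Z[14]=0
i=15: i≥r, start 0; Z[15]=0
i=16: i≥r, start 0; Z[16]=0
i=17: i≥r, start 0; Z[17]=0
i=18: i≥r, start 0; Z[18]=0
i=19: i≥r, start 0; Z[19]=0
i=20: i≥r, start 0; Z[20]=0
i=21: i≥r, start 0; Z[21]=0
i=22: i≥r, start 0; Z[22]=0
i=23: i≥r, start 0; Z[23]=3 extend→box=[23,26)
i=24: min(r-i=2, Z[1]=0)=0; Z[24]=0
i=25: min(r-i=1, Z[2]=0)=0; Z[25]=0
i=26: i≥r, start 0; Z[26]=0
i=27: i≥r, start 0; Z[27]=0
i=28: i≥r, start 0; Z[28]=0
i=29: i≥r, start 0; Z[29]=0
i=30: i≥r, start 0; Z[30]=0
i=31: i≥r, start 0; Z[31]=0
i=32: i≥r, start 0; Z[32]=0
i=33: i≥r, start 0; Z[33]=0
i=34: i≥r, start 0; Z[34]=0
i=35: i≥r, start 0; Z[35]=0
i=36: i≥r, start 0; Z[36]=1 extend→box=[36,37)
i=37: i≥r, start 0; Z[37]=1 extend→box=[37,38)
i=38: i≥r, start 0; Z[38]=0

[39, 0, 0, 0, 0, 0, 0, 0, 0, 0, 0, 4, 0, 0, 0, 0, 0, 0, 0, 0, 0, 0, 0, 3, 0, 0, 0, 0, 0, 0, 0, 0, 0, 0, 0, 0, 1, 1, 0]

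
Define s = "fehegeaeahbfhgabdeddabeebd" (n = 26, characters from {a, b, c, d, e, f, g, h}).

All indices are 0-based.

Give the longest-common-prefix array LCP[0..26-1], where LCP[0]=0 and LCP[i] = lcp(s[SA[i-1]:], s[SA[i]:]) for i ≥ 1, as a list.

sorted suffixes:
  #0 SA[0]=14  'abdeddabeebd'
  #1 SA[1]=20  'abeebd'
  #2 SA[2]=6  'aeahbfhgabdeddabeebd'
  #3 SA[3]=8  'ahbfhgabdeddabeebd'
  #4 SA[4]=24  'bd'
  #5 SA[5]=15  'bdeddabeebd'
  #6 SA[6]=21  'beebd'
  #7 SA[7]=10  'bfhgabdeddabeebd'
  #8 SA[8]=25  'd'
  #9 SA[9]=19  'dabeebd'
  #10 SA[10]=18  'ddabeebd'
  #11 SA[11]=16  'deddabeebd'
  #12 SA[12]=5  'eaeahbfhgabdeddabeebd'
  #13 SA[13]=7  'eahbfhgabdeddabeebd'
  #14 SA[14]=23  'ebd'
  #15 SA[15]=17  'eddabeebd'
  #16 SA[16]=22  'eebd'
  #17 SA[17]=3  'egeaeahbfhgabdeddabeebd'
  #18 SA[18]=1  'ehegeaeahbfhgabdeddabeebd'
  #19 SA[19]=0  'fehegeaeahbfhgabdeddabeebd'
  #20 SA[20]=11  'fhgabdeddabeebd'
  #21 SA[21]=13  'gabdeddabeebd'
  #22 SA[22]=4  'geaeahbfhgabdeddabeebd'
  #23 SA[23]=9  'hbfhgabdeddabeebd'
  #24 SA[24]=2  'hegeaeahbfhgabdeddabeebd'
  #25 SA[25]=12  'hgabdeddabeebd'

SA = [14, 20, 6, 8, 24, 15, 21, 10, 25, 19, 18, 16, 5, 7, 23, 17, 22, 3, 1, 0, 11, 13, 4, 9, 2, 12]
rank  pair      lcp
   1  s[14:],s[20:]  2  'ab'
   2  s[20:],s[6:]  1  'a'
   3  s[6:],s[8:]  1  'a'
   4  s[8:],s[24:]  0  ''
   5  s[24:],s[15:]  2  'bd'
   6  s[15:],s[21:]  1  'b'
   7  s[21:],s[10:]  1  'b'
   8  s[10:],s[25:]  0  ''
   9  s[25:],s[19:]  1  'd'
  10  s[19:],s[18:]  1  'd'
  11  s[18:],s[16:]  1  'd'
  12  s[16:],s[5:]  0  ''
  13  s[5:],s[7:]  2  'ea'
  14  s[7:],s[23:]  1  'e'
  15  s[23:],s[17:]  1  'e'
  16  s[17:],s[22:]  1  'e'
  17  s[22:],s[3:]  1  'e'
  18  s[3:],s[1:]  1  'e'
  19  s[1:],s[0:]  0  ''
  20  s[0:],s[11:]  1  'f'
  21  s[11:],s[13:]  0  ''
  22  s[13:],s[4:]  1  'g'
  23  s[4:],s[9:]  0  ''
  24  s[9:],s[2:]  1  'h'
  25  s[2:],s[12:]  1  'h'

[0, 2, 1, 1, 0, 2, 1, 1, 0, 1, 1, 1, 0, 2, 1, 1, 1, 1, 1, 0, 1, 0, 1, 0, 1, 1]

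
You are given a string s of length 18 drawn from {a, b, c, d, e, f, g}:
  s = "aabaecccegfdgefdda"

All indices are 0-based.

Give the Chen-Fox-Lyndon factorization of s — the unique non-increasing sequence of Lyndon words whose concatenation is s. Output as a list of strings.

["aabaecccegfdgefdd", "a"]

emit factor 1: 'aabaecccegfdgefdd' (i=0, period=17)
emit factor 2: 'a' (i=17, period=1)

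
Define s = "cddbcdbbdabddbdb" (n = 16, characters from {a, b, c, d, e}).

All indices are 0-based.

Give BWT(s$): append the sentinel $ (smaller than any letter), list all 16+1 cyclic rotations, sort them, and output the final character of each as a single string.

rank  rotation           last
    0  $cddbcdbbdabddbdb  b
    1  abddbdb$cddbcdbbd  d
    2  b$cddbcdbbdabddbd  d
    3  bbdabddbdb$cddbcd  d
    4  bcdbbdabddbdb$cdd  d
    5  bdabddbdb$cddbcdb  b
    6  bdb$cddbcdbbdabdd  d
    7  bddbdb$cddbcdbbda  a
    8  cdbbdabddbdb$cddb  b
    9  cddbcdbbdabddbdb$  $
   10  dabddbdb$cddbcdbb  b
   11  db$cddbcdbbdabddb  b
   12  dbbdabddbdb$cddbc  c
   13  dbcdbbdabddbdb$cd  d
   14  dbdb$cddbcdbbdabd  d
   15  ddbcdbbdabddbdb$c  c
   16  ddbdb$cddbcdbbdab  b

bddddbdab$bbcddcb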